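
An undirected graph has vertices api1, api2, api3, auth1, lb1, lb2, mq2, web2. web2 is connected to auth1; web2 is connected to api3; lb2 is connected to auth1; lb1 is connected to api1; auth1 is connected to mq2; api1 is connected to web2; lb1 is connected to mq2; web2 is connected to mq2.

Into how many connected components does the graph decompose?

From api1: component {api1, api3, auth1, lb1, lb2, mq2, web2}.
From api2: component {api2}.
That's 2 components.

2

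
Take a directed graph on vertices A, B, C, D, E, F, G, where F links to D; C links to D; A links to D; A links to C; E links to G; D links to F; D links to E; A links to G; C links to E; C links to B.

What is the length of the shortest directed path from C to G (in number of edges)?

Distance 0: C.
Distance 1: B, D, E.
Distance 2: F, G — contains G.

2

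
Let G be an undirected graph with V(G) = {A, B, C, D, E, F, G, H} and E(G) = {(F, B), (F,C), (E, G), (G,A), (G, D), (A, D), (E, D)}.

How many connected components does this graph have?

From A: component {A, D, E, G}.
From B: component {B, C, F}.
From H: component {H}.
That's 3 components.

3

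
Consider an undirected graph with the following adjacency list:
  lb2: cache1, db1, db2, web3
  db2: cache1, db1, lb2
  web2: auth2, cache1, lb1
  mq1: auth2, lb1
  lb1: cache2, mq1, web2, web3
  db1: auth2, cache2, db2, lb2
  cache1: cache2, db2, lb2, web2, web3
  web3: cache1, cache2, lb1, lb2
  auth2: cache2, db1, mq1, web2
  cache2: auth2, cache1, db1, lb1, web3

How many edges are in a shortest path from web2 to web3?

Distance 0: web2.
Distance 1: auth2, cache1, lb1.
Distance 2: cache2, db1, db2, lb2, mq1, web3 — contains web3.

2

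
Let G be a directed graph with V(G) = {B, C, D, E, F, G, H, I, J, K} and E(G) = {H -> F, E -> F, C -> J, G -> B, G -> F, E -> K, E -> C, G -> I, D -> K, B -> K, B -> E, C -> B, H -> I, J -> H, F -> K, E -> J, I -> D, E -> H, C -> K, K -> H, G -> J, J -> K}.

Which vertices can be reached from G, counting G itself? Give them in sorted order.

Start at G.
Its neighbours: B, F, I, J.
Then their neighbours: D, E, H, K.
Then next layer: C.
Every vertex is now reached.

B, C, D, E, F, G, H, I, J, K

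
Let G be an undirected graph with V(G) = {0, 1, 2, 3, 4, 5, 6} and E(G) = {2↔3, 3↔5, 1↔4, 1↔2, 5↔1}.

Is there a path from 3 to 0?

Explore from 3.
Distance 1: reach 2, 5.
Distance 2: reach 1.
Distance 3: reach 4.
The search is exhausted without reaching 0; it lies in a different component.

No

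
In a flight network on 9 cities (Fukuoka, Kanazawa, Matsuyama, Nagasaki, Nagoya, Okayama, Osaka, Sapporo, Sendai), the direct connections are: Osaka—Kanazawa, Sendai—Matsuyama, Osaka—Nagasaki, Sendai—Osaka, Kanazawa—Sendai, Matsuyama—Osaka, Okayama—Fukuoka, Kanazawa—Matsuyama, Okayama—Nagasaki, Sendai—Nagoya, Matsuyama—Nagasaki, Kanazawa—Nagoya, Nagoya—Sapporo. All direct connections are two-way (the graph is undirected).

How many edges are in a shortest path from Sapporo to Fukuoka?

6

Distance 0: Sapporo.
Distance 1: Nagoya.
Distance 2: Kanazawa, Sendai.
Distance 3: Matsuyama, Osaka.
Distance 4: Nagasaki.
Distance 5: Okayama.
Distance 6: Fukuoka — contains Fukuoka.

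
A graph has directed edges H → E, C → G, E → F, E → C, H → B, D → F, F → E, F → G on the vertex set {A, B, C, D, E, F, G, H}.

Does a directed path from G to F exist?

No

G has no outgoing edges, so nothing is reachable from it.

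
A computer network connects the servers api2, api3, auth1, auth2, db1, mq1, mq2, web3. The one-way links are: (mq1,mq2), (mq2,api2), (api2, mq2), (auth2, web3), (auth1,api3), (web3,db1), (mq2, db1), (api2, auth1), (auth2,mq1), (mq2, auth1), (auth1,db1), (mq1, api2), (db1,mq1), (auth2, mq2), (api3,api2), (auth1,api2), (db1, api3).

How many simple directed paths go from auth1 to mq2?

5

auth1→api2→mq2
auth1→api3→api2→mq2
auth1→db1→api3→api2→mq2
auth1→db1→mq1→api2→mq2
auth1→db1→mq1→mq2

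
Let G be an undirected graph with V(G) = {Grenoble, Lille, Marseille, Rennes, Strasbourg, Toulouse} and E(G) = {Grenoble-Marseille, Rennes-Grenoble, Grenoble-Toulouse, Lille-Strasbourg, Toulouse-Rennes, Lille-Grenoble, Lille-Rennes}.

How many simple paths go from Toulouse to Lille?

Toulouse–Grenoble–Lille
Toulouse–Grenoble–Rennes–Lille
Toulouse–Rennes–Grenoble–Lille
Toulouse–Rennes–Lille

4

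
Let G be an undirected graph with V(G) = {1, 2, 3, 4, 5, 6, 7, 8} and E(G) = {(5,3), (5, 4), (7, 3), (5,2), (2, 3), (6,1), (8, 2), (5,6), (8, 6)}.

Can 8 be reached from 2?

Explore from 2.
Distance 1: reach 3, 5, 8.
Found 8.

Yes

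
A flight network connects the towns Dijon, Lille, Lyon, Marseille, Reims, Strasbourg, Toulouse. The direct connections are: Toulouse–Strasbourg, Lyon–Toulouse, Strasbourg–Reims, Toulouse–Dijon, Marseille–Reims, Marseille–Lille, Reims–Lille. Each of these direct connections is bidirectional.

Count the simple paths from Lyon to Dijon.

1

Lyon–Toulouse–Dijon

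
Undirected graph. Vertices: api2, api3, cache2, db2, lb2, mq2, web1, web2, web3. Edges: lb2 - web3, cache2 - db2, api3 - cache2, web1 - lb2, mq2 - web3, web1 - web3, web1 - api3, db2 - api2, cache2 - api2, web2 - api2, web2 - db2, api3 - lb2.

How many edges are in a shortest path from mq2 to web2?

Distance 0: mq2.
Distance 1: web3.
Distance 2: lb2, web1.
Distance 3: api3.
Distance 4: cache2.
Distance 5: api2, db2.
Distance 6: web2 — contains web2.

6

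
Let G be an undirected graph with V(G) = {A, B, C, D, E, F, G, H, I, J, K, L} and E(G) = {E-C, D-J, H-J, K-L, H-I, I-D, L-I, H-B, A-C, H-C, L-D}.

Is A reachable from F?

No

F has no edges, so nothing is reachable from it.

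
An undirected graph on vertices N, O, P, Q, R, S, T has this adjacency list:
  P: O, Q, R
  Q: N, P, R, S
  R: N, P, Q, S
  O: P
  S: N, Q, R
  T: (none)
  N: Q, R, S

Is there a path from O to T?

No

Explore from O.
Distance 1: reach P.
Distance 2: reach Q, R.
Distance 3: reach N, S.
The search is exhausted without reaching T; it lies in a different component.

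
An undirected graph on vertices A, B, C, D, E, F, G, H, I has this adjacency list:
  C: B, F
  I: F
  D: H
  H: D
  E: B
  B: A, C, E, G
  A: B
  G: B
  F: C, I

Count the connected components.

2

From A: component {A, B, C, E, F, G, I}.
From D: component {D, H}.
That's 2 components.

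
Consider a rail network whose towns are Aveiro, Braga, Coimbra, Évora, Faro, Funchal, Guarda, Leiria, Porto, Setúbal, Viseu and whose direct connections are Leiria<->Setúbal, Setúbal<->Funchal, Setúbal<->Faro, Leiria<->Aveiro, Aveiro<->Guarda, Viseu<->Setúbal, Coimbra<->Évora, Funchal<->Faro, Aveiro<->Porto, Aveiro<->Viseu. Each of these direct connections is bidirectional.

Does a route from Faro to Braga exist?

No

Explore from Faro.
Distance 1: reach Funchal, Setúbal.
Distance 2: reach Leiria, Viseu.
Distance 3: reach Aveiro.
Distance 4: reach Guarda, Porto.
The search is exhausted without reaching Braga; it lies in a different component.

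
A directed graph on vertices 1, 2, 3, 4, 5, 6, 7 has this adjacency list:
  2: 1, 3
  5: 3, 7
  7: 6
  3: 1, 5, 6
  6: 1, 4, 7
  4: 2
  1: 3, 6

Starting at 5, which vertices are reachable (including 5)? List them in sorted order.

Start at 5.
Its neighbours: 3, 7.
Then their neighbours: 1, 6.
Then next layer: 4.
Then next layer: 2.
Every vertex is now reached.

1, 2, 3, 4, 5, 6, 7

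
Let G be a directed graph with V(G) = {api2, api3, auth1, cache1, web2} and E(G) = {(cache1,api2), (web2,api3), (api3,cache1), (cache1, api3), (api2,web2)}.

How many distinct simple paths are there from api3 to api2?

api3→cache1→api2

1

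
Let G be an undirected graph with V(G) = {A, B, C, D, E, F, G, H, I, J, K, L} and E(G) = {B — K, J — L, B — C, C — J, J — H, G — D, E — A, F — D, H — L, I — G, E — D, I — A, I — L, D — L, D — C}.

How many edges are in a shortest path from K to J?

3

Distance 0: K.
Distance 1: B.
Distance 2: C.
Distance 3: D, J — contains J.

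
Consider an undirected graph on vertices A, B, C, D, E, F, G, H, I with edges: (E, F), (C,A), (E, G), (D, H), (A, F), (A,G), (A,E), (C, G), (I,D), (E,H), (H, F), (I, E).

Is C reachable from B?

B has no edges, so nothing is reachable from it.

No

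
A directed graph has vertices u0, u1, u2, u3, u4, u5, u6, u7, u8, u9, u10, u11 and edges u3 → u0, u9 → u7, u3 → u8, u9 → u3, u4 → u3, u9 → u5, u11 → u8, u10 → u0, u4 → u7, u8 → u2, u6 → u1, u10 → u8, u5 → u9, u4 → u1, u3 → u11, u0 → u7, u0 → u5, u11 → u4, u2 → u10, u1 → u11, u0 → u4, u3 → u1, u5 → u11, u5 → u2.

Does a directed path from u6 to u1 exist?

Yes

Explore from u6.
Distance 1: reach u1.
Found u1.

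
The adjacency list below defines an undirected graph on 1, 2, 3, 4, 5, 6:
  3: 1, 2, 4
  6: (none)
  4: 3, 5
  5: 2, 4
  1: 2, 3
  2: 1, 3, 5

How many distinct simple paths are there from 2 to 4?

2–1–3–4
2–3–4
2–5–4

3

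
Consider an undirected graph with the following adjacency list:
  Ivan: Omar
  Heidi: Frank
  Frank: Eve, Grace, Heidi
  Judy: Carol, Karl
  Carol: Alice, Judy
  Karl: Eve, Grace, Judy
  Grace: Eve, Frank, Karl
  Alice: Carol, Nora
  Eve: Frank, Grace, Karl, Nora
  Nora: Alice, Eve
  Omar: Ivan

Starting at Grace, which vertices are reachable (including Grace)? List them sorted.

Start at Grace.
Its neighbours: Eve, Frank, Karl.
Then their neighbours: Heidi, Judy, Nora.
Then next layer: Alice, Carol.
Nothing further is reachable.

Alice, Carol, Eve, Frank, Grace, Heidi, Judy, Karl, Nora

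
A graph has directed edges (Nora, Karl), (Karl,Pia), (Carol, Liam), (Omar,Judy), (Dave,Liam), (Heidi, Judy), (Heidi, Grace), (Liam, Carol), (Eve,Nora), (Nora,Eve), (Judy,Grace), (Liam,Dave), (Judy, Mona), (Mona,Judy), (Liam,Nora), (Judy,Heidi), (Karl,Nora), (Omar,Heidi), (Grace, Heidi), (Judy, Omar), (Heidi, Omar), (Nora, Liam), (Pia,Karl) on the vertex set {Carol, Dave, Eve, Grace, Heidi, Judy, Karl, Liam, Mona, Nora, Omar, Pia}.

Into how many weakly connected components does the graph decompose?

2

From Carol: component {Carol, Dave, Eve, Karl, Liam, Nora, Pia}.
From Grace: component {Grace, Heidi, Judy, Mona, Omar}.
That's 2 components.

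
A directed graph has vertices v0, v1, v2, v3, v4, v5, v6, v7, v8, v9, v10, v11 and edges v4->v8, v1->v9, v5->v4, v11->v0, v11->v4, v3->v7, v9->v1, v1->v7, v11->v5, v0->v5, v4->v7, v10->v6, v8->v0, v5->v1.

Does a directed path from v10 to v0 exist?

No

Explore from v10.
Distance 1: reach v6.
The search from v10 is exhausted; no directed path reaches v0.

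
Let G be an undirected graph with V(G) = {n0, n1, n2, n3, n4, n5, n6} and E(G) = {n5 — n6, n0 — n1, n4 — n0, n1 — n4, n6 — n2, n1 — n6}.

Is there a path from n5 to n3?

Explore from n5.
Distance 1: reach n6.
Distance 2: reach n1, n2.
Distance 3: reach n0, n4.
The search is exhausted without reaching n3; it lies in a different component.

No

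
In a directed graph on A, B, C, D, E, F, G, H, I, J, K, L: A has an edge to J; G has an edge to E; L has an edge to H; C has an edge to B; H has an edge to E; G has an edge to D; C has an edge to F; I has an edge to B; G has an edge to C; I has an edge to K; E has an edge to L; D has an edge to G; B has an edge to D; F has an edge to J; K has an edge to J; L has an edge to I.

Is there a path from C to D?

Explore from C.
Distance 1: reach B, F.
Distance 2: reach D, J.
Found D.

Yes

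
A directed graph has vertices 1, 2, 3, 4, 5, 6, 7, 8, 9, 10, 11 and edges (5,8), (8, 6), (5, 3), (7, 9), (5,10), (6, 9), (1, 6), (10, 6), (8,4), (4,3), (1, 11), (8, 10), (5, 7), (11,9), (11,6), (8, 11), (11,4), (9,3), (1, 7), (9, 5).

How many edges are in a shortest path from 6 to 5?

2

Distance 0: 6.
Distance 1: 9.
Distance 2: 3, 5 — contains 5.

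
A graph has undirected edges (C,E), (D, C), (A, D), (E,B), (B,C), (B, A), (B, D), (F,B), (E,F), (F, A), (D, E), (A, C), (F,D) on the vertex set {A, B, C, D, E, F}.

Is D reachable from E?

Yes

Explore from E.
Distance 1: reach B, C, D, F.
Found D.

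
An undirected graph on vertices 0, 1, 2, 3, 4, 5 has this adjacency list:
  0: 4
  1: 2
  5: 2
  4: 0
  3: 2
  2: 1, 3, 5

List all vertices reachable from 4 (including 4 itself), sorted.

0, 4

Start at 4.
Its neighbours: 0.
Nothing further is reachable.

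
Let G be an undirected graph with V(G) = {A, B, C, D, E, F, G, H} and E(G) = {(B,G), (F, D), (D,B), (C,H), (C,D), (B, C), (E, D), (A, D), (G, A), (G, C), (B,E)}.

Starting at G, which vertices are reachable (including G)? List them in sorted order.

Start at G.
Its neighbours: A, B, C.
Then their neighbours: D, E, H.
Then next layer: F.
Every vertex is now reached.

A, B, C, D, E, F, G, H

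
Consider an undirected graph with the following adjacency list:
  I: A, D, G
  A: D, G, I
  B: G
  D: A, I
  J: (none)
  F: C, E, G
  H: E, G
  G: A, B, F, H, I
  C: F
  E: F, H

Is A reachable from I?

Yes

Explore from I.
Distance 1: reach A, D, G.
Found A.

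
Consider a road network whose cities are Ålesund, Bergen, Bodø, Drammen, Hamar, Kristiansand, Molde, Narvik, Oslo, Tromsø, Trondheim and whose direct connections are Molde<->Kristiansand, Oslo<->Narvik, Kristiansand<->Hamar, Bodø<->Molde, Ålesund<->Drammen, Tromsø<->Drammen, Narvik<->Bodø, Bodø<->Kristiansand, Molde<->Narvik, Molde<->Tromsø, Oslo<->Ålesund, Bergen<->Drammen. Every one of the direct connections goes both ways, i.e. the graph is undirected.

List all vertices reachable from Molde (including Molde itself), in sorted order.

Ålesund, Bergen, Bodø, Drammen, Hamar, Kristiansand, Molde, Narvik, Oslo, Tromsø

Start at Molde.
Its neighbours: Bodø, Kristiansand, Narvik, Tromsø.
Then their neighbours: Drammen, Hamar, Oslo.
Then next layer: Ålesund, Bergen.
Nothing further is reachable.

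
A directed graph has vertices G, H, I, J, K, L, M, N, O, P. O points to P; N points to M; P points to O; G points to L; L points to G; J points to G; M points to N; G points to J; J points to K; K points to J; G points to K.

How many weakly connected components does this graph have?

5

From G: component {G, J, K, L}.
From H: component {H}.
From I: component {I}.
From M: component {M, N}.
From O: component {O, P}.
That's 5 components.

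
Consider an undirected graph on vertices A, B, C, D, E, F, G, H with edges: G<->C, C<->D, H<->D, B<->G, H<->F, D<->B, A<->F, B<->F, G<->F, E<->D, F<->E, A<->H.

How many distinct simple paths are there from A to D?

A–F–B–D
A–F–B–G–C–D
A–F–E–D
A–F–G–B–D
A–F–G–C–D
A–F–H–D
A–H–D
A–H–F–B–D
A–H–F–B–G–C–D
A–H–F–E–D
A–H–F–G–B–D
A–H–F–G–C–D

12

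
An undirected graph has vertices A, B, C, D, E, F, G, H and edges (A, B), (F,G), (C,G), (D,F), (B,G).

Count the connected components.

3

From A: component {A, B, C, D, F, G}.
From E: component {E}.
From H: component {H}.
That's 3 components.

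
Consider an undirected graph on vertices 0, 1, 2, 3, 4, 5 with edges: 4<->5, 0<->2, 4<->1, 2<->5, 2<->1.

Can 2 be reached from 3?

No

3 has no edges, so nothing is reachable from it.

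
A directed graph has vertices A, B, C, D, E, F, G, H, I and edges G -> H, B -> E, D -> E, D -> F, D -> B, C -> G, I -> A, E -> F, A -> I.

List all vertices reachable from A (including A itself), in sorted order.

Start at A.
Its neighbours: I.
Nothing further is reachable.

A, I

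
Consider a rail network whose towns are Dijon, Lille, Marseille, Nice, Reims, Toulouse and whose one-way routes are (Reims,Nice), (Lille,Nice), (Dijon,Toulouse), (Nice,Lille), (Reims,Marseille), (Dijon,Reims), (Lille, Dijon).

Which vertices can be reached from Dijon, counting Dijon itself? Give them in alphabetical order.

Dijon, Lille, Marseille, Nice, Reims, Toulouse

Start at Dijon.
Its neighbours: Reims, Toulouse.
Then their neighbours: Marseille, Nice.
Then next layer: Lille.
Every vertex is now reached.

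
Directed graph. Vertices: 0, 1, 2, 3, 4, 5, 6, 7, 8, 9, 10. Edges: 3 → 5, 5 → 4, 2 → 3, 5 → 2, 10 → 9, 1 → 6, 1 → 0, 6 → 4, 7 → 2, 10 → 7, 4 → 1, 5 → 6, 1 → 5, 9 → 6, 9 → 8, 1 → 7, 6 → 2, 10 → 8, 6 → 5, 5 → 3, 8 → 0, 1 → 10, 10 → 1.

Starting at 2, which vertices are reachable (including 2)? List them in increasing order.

Start at 2.
Its neighbours: 3.
Then their neighbours: 5.
Then next layer: 4, 6.
Then next layer: 1.
Then next layer: 0, 7, 10.
Then next layer: 8, 9.
Every vertex is now reached.

0, 1, 2, 3, 4, 5, 6, 7, 8, 9, 10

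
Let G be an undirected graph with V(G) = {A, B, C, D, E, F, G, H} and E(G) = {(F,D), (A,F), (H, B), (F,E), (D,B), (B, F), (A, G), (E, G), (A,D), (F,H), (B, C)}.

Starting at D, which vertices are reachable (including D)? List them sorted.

A, B, C, D, E, F, G, H

Start at D.
Its neighbours: A, B, F.
Then their neighbours: C, E, G, H.
Every vertex is now reached.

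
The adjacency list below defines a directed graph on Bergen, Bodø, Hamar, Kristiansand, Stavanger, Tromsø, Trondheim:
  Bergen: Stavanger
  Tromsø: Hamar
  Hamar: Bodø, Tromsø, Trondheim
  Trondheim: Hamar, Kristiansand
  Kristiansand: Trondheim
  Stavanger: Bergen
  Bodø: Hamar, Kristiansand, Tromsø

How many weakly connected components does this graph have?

2

From Bergen: component {Bergen, Stavanger}.
From Bodø: component {Bodø, Hamar, Kristiansand, Tromsø, Trondheim}.
That's 2 components.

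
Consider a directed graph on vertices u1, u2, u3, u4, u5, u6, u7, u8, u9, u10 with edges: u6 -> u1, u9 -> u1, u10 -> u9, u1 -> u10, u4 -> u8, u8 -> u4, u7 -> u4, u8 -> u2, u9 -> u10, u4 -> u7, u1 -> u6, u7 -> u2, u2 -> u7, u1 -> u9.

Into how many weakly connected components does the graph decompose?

From u1: component {u1, u6, u9, u10}.
From u2: component {u2, u4, u7, u8}.
From u3: component {u3}.
From u5: component {u5}.
That's 4 components.

4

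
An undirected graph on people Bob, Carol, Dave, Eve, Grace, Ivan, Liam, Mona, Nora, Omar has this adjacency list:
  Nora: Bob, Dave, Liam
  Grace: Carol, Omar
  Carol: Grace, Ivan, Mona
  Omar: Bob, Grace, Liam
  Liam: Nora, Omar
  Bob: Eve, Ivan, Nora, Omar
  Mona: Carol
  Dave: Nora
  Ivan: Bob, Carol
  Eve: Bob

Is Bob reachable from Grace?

Explore from Grace.
Distance 1: reach Carol, Omar.
Distance 2: reach Bob, Ivan, Liam, Mona.
Found Bob.

Yes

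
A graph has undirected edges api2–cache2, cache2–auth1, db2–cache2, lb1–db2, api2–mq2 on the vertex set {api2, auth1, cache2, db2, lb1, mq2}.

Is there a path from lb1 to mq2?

Yes

Explore from lb1.
Distance 1: reach db2.
Distance 2: reach cache2.
Distance 3: reach api2, auth1.
Distance 4: reach mq2.
Found mq2.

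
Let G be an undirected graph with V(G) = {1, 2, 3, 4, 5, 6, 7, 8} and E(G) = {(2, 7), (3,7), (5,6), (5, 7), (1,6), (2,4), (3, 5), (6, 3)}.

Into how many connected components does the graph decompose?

From 1: component {1, 2, 3, 4, 5, 6, 7}.
From 8: component {8}.
That's 2 components.

2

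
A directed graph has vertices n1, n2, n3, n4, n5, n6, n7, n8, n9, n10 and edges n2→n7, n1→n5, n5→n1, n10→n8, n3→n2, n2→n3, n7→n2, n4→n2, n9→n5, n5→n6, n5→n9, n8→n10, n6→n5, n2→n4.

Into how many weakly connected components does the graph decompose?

3

From n1: component {n1, n5, n6, n9}.
From n2: component {n2, n3, n4, n7}.
From n8: component {n8, n10}.
That's 3 components.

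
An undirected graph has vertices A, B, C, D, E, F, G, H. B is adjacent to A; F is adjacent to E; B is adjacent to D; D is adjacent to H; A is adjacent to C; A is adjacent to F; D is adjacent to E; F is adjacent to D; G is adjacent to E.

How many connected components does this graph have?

1

From A: component {A, B, C, D, E, F, G, H}.
That's 1 component.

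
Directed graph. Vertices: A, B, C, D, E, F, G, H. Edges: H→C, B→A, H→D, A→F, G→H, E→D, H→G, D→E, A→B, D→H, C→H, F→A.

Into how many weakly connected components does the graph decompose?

2

From A: component {A, B, F}.
From C: component {C, D, E, G, H}.
That's 2 components.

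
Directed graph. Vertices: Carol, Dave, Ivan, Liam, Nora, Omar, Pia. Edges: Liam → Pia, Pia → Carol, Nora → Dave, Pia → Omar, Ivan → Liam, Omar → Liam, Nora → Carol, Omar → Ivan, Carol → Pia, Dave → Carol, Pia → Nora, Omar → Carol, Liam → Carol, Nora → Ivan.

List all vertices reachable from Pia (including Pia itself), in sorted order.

Start at Pia.
Its neighbours: Carol, Nora, Omar.
Then their neighbours: Dave, Ivan, Liam.
Every vertex is now reached.

Carol, Dave, Ivan, Liam, Nora, Omar, Pia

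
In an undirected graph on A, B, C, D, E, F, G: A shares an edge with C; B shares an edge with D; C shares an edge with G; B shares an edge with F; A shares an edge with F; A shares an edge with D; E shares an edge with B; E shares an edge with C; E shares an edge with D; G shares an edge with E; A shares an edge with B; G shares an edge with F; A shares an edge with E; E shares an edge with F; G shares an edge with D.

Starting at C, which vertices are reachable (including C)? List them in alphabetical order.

A, B, C, D, E, F, G

Start at C.
Its neighbours: A, E, G.
Then their neighbours: B, D, F.
Every vertex is now reached.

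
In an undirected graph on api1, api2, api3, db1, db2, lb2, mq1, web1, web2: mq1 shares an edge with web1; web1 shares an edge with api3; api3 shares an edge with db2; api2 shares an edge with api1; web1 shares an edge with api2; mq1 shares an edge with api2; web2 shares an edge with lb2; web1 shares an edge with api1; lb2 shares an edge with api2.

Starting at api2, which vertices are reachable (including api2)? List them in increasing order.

api1, api2, api3, db2, lb2, mq1, web1, web2

Start at api2.
Its neighbours: api1, lb2, mq1, web1.
Then their neighbours: api3, web2.
Then next layer: db2.
Nothing further is reachable.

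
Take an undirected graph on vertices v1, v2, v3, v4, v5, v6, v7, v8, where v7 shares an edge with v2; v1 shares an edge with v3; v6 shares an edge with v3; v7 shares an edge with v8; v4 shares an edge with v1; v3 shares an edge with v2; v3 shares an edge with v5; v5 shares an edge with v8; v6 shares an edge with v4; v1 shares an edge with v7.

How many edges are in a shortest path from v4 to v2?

Distance 0: v4.
Distance 1: v1, v6.
Distance 2: v3, v7.
Distance 3: v2, v5, v8 — contains v2.

3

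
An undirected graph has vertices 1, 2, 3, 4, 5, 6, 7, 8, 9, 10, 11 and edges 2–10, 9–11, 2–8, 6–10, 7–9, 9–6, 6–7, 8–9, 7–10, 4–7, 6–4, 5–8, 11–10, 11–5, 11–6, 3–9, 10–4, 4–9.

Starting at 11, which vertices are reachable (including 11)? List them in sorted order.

Start at 11.
Its neighbours: 5, 6, 9, 10.
Then their neighbours: 2, 3, 4, 7, 8.
Nothing further is reachable.

2, 3, 4, 5, 6, 7, 8, 9, 10, 11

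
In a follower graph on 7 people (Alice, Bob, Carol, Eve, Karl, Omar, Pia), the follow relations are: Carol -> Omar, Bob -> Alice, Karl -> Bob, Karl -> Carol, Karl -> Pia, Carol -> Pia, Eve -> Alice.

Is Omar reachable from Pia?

Pia has no outgoing edges, so nothing is reachable from it.

No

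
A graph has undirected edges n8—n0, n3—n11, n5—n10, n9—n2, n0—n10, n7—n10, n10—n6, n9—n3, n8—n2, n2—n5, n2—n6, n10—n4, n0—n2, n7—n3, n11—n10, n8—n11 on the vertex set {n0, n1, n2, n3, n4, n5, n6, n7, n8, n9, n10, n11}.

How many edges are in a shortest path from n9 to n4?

4

Distance 0: n9.
Distance 1: n2, n3.
Distance 2: n0, n5, n6, n7, n8, n11.
Distance 3: n10.
Distance 4: n4 — contains n4.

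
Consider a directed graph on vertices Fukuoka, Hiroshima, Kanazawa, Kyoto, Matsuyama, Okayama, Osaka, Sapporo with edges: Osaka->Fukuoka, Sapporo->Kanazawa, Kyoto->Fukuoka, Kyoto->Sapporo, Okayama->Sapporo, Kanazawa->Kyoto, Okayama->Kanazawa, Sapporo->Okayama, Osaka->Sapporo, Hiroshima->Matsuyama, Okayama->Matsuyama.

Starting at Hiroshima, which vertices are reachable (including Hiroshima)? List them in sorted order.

Hiroshima, Matsuyama

Start at Hiroshima.
Its neighbours: Matsuyama.
Nothing further is reachable.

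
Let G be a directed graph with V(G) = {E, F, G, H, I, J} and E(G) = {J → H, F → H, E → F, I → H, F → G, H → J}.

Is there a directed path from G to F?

No

G has no outgoing edges, so nothing is reachable from it.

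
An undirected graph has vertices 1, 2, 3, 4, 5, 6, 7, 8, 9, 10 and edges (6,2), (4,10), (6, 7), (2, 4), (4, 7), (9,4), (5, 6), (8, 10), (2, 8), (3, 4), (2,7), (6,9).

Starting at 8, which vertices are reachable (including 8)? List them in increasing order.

2, 3, 4, 5, 6, 7, 8, 9, 10

Start at 8.
Its neighbours: 2, 10.
Then their neighbours: 4, 6, 7.
Then next layer: 3, 5, 9.
Nothing further is reachable.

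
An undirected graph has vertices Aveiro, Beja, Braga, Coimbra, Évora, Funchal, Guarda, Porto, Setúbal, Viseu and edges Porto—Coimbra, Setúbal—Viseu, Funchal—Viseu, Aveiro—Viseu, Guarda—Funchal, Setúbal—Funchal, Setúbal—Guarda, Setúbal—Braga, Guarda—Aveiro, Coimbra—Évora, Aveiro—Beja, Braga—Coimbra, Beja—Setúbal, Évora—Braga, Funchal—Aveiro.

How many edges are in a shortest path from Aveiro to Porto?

5

Distance 0: Aveiro.
Distance 1: Beja, Funchal, Guarda, Viseu.
Distance 2: Setúbal.
Distance 3: Braga.
Distance 4: Coimbra, Évora.
Distance 5: Porto — contains Porto.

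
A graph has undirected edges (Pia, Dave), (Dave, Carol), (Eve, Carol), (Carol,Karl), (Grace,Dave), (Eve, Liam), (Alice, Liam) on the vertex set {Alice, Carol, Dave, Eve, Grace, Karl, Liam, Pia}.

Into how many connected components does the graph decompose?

From Alice: component {Alice, Carol, Dave, Eve, Grace, Karl, Liam, Pia}.
That's 1 component.

1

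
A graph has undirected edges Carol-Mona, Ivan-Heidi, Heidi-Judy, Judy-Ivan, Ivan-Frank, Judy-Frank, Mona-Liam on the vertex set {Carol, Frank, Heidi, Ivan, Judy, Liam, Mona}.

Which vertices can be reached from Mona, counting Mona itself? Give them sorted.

Start at Mona.
Its neighbours: Carol, Liam.
Nothing further is reachable.

Carol, Liam, Mona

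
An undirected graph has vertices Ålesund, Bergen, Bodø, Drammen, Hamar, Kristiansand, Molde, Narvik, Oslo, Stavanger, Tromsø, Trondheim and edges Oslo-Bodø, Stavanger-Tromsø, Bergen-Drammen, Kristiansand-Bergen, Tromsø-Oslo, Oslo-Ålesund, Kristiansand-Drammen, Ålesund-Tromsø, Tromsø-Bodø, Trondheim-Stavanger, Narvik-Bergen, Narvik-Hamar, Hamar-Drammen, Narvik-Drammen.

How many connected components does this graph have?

3

From Ålesund: component {Ålesund, Bodø, Oslo, Stavanger, Tromsø, Trondheim}.
From Bergen: component {Bergen, Drammen, Hamar, Kristiansand, Narvik}.
From Molde: component {Molde}.
That's 3 components.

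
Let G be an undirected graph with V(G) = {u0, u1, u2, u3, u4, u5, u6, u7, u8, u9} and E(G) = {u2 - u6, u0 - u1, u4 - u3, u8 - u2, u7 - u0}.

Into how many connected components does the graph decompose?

5

From u0: component {u0, u1, u7}.
From u2: component {u2, u6, u8}.
From u3: component {u3, u4}.
From u5: component {u5}.
From u9: component {u9}.
That's 5 components.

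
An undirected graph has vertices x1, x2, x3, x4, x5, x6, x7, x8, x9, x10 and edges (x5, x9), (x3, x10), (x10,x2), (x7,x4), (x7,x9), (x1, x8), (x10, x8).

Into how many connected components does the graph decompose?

3

From x1: component {x1, x2, x3, x8, x10}.
From x4: component {x4, x5, x7, x9}.
From x6: component {x6}.
That's 3 components.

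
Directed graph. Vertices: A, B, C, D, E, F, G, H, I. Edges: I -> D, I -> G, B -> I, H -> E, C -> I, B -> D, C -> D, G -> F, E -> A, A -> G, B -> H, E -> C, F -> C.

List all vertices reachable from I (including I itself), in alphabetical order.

Start at I.
Its neighbours: D, G.
Then their neighbours: F.
Then next layer: C.
Nothing further is reachable.

C, D, F, G, I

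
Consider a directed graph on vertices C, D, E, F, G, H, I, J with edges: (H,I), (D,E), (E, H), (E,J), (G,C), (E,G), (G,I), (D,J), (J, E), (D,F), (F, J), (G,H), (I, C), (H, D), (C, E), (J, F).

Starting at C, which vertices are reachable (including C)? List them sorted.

C, D, E, F, G, H, I, J

Start at C.
Its neighbours: E.
Then their neighbours: G, H, J.
Then next layer: D, F, I.
Every vertex is now reached.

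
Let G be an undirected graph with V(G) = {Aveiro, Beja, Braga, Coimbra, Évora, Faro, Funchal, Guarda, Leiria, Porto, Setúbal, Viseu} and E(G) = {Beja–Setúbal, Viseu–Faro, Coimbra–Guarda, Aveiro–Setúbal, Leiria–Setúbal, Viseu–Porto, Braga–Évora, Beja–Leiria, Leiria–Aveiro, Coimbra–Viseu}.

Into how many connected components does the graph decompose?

4

From Aveiro: component {Aveiro, Beja, Leiria, Setúbal}.
From Braga: component {Braga, Évora}.
From Coimbra: component {Coimbra, Faro, Guarda, Porto, Viseu}.
From Funchal: component {Funchal}.
That's 4 components.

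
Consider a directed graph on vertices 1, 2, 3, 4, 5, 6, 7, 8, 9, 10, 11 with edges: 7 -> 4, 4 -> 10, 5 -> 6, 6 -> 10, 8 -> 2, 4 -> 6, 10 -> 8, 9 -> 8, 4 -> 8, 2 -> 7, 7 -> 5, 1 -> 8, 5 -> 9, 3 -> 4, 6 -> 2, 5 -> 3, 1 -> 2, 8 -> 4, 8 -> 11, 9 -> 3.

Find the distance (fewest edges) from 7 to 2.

3

Distance 0: 7.
Distance 1: 4, 5.
Distance 2: 3, 6, 8, 9, 10.
Distance 3: 2, 11 — contains 2.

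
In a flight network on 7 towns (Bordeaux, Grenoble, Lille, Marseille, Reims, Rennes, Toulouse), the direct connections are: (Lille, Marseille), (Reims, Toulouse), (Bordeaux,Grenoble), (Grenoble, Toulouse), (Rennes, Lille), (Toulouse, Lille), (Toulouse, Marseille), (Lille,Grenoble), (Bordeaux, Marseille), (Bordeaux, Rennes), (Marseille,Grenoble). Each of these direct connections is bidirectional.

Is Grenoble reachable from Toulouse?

Explore from Toulouse.
Distance 1: reach Grenoble, Lille, Marseille, Reims.
Found Grenoble.

Yes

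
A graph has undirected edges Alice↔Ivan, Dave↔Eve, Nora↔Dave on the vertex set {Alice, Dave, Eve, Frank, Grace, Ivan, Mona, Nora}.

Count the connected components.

5

From Alice: component {Alice, Ivan}.
From Dave: component {Dave, Eve, Nora}.
From Frank: component {Frank}.
From Grace: component {Grace}.
From Mona: component {Mona}.
That's 5 components.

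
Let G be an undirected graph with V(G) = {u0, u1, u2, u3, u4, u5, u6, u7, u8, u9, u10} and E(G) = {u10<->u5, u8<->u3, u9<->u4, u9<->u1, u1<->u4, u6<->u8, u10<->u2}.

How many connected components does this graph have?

From u0: component {u0}.
From u1: component {u1, u4, u9}.
From u2: component {u2, u5, u10}.
From u3: component {u3, u6, u8}.
From u7: component {u7}.
That's 5 components.

5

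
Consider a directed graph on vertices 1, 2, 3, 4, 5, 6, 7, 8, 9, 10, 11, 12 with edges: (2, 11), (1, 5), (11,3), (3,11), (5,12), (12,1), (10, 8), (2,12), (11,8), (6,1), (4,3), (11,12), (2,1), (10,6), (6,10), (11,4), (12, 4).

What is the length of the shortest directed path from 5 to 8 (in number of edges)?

Distance 0: 5.
Distance 1: 12.
Distance 2: 1, 4.
Distance 3: 3.
Distance 4: 11.
Distance 5: 8 — contains 8.

5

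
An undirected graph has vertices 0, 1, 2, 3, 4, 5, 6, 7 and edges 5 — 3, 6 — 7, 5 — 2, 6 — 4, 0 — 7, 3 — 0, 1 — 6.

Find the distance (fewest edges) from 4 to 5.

Distance 0: 4.
Distance 1: 6.
Distance 2: 1, 7.
Distance 3: 0.
Distance 4: 3.
Distance 5: 5 — contains 5.

5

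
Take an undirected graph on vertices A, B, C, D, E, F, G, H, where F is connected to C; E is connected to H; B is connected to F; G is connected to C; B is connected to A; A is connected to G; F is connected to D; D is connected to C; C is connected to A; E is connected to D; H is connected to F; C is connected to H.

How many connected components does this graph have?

From A: component {A, B, C, D, E, F, G, H}.
That's 1 component.

1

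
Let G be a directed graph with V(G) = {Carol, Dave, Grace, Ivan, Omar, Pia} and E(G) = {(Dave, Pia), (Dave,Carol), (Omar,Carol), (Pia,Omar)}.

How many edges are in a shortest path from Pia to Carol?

2

Distance 0: Pia.
Distance 1: Omar.
Distance 2: Carol — contains Carol.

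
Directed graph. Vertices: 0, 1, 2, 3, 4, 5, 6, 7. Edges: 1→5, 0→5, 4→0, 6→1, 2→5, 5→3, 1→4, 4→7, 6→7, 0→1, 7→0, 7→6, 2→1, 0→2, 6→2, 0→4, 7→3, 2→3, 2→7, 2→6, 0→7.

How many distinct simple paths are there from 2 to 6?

2→1→4→0→7→6
2→1→4→7→6
2→6
2→7→6

4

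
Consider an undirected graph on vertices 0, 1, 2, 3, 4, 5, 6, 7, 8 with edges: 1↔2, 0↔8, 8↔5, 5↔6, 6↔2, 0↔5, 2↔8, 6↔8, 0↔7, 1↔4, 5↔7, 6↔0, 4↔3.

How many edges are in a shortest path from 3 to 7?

Distance 0: 3.
Distance 1: 4.
Distance 2: 1.
Distance 3: 2.
Distance 4: 6, 8.
Distance 5: 0, 5.
Distance 6: 7 — contains 7.

6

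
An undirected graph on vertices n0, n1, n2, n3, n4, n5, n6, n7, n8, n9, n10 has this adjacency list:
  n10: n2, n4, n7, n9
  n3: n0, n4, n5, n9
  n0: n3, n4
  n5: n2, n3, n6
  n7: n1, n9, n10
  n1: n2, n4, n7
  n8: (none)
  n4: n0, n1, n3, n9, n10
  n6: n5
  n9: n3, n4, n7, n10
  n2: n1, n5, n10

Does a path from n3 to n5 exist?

Yes

Explore from n3.
Distance 1: reach n0, n4, n5, n9.
Found n5.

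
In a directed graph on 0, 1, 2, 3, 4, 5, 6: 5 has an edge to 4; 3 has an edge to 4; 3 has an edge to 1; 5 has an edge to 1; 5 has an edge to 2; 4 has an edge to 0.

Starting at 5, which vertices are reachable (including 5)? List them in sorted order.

0, 1, 2, 4, 5

Start at 5.
Its neighbours: 1, 2, 4.
Then their neighbours: 0.
Nothing further is reachable.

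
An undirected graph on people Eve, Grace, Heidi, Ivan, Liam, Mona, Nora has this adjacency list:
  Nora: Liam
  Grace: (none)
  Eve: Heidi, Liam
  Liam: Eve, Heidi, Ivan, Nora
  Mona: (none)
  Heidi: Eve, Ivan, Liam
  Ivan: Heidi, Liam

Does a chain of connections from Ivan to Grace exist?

No

Explore from Ivan.
Distance 1: reach Heidi, Liam.
Distance 2: reach Eve, Nora.
The search is exhausted without reaching Grace; it lies in a different component.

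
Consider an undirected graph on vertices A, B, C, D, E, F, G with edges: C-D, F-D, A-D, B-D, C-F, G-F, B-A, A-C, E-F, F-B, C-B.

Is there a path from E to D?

Yes

Explore from E.
Distance 1: reach F.
Distance 2: reach B, C, D, G.
Found D.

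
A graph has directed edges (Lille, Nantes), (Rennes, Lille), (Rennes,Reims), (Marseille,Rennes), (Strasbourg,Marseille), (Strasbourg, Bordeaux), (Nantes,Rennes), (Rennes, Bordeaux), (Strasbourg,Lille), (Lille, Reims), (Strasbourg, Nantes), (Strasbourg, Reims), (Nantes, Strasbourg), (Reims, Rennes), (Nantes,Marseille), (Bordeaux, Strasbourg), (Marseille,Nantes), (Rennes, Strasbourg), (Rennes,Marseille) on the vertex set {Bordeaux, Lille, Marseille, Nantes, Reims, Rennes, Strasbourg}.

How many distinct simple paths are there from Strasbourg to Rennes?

8

Strasbourg→Lille→Nantes→Marseille→Rennes
Strasbourg→Lille→Nantes→Rennes
Strasbourg→Lille→Reims→Rennes
Strasbourg→Marseille→Nantes→Rennes
Strasbourg→Marseille→Rennes
Strasbourg→Nantes→Marseille→Rennes
Strasbourg→Nantes→Rennes
Strasbourg→Reims→Rennes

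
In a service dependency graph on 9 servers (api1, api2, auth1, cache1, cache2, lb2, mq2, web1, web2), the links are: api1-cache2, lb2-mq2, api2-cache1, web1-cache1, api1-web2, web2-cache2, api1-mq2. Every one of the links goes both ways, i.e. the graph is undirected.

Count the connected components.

3

From api1: component {api1, cache2, lb2, mq2, web2}.
From api2: component {api2, cache1, web1}.
From auth1: component {auth1}.
That's 3 components.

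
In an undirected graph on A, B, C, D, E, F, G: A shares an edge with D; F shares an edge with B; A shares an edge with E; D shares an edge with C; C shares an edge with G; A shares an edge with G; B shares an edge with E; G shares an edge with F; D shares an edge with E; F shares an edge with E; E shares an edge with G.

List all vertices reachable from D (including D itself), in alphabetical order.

Start at D.
Its neighbours: A, C, E.
Then their neighbours: B, F, G.
Every vertex is now reached.

A, B, C, D, E, F, G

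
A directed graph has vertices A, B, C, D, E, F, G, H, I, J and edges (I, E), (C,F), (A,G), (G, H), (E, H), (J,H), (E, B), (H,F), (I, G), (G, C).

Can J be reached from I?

Explore from I.
Distance 1: reach E, G.
Distance 2: reach B, C, H.
Distance 3: reach F.
The search from I is exhausted; no directed path reaches J.

No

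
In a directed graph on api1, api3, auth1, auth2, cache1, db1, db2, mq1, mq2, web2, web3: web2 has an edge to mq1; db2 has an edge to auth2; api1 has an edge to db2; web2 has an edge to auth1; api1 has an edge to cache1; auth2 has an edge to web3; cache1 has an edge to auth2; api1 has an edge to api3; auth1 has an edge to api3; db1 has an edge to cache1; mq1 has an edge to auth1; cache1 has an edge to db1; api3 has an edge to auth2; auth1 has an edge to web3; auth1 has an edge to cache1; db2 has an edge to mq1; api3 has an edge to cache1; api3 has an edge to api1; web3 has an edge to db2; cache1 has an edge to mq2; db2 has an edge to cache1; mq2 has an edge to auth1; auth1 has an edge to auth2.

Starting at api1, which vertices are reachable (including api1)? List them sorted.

api1, api3, auth1, auth2, cache1, db1, db2, mq1, mq2, web3

Start at api1.
Its neighbours: api3, cache1, db2.
Then their neighbours: auth2, db1, mq1, mq2.
Then next layer: auth1, web3.
Nothing further is reachable.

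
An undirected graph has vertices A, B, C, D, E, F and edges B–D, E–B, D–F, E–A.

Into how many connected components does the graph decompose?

From A: component {A, B, D, E, F}.
From C: component {C}.
That's 2 components.

2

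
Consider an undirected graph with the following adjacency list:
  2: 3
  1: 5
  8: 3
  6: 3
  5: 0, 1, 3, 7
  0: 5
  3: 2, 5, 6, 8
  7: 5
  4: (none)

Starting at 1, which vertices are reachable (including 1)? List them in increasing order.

Start at 1.
Its neighbours: 5.
Then their neighbours: 0, 3, 7.
Then next layer: 2, 6, 8.
Nothing further is reachable.

0, 1, 2, 3, 5, 6, 7, 8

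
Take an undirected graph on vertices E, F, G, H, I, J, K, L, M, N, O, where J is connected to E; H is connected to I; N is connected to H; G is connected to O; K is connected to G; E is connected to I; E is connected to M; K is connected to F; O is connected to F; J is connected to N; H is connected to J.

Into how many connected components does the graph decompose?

From E: component {E, H, I, J, M, N}.
From F: component {F, G, K, O}.
From L: component {L}.
That's 3 components.

3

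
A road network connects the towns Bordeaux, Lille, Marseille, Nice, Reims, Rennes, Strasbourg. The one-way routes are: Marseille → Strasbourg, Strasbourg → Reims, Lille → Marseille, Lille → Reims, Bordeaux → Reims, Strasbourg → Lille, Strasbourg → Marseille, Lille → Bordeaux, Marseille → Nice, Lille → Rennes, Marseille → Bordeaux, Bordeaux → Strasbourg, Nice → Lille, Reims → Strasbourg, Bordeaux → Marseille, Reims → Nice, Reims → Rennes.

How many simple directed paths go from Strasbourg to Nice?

8

Strasbourg→Lille→Bordeaux→Marseille→Nice
Strasbourg→Lille→Bordeaux→Reims→Nice
Strasbourg→Lille→Marseille→Bordeaux→Reims→Nice
Strasbourg→Lille→Marseille→Nice
Strasbourg→Lille→Reims→Nice
Strasbourg→Marseille→Bordeaux→Reims→Nice
Strasbourg→Marseille→Nice
Strasbourg→Reims→Nice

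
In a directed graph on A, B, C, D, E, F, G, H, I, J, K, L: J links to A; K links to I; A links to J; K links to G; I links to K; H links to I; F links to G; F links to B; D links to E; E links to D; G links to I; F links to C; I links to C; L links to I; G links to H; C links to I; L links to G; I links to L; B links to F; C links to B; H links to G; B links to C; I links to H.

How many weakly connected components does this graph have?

3

From A: component {A, J}.
From B: component {B, C, F, G, H, I, K, L}.
From D: component {D, E}.
That's 3 components.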